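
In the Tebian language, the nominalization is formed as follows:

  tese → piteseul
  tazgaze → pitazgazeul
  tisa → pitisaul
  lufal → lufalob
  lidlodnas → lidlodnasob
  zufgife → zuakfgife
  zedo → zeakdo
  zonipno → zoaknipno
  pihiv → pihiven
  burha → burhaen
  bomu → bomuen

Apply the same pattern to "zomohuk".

zoakmohuk

tese and zufgife both end in -e yet inflect differently (piteseul, zuakfgife), so the final letter is not what conditions the rule; the first letter is.
"zomohuk" begins with z-. The stems beginning with z- (zufgife → zuakfgife, zedo → zeakdo, zonipno → zoaknipno) insert -ak- after the first vowel.
The other patterns: stems beginning with t- add pi- … -ul around the stem; stems beginning with l- add -ob; stems beginning with b- or p- add -en.
So zomohuk → zoakmohuk.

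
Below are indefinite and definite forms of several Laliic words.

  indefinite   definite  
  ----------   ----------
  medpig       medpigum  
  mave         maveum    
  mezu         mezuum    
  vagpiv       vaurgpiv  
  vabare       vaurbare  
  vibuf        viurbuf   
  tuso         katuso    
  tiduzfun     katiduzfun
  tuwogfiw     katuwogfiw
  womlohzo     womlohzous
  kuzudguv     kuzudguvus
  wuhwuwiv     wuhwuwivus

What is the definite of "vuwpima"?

vuurwpima

mave and vabare both end in -e yet inflect differently (maveum, vaurbare), so the final letter is not what conditions the rule; the first letter is.
"vuwpima" begins with v-. The stems beginning with v- (vagpiv → vaurgpiv, vabare → vaurbare, vibuf → viurbuf) insert -ur- after the first vowel.
The other patterns: stems beginning with m- add -um; stems beginning with t- add the prefix ka-; stems beginning with k- or w- add -us.
So vuwpima → vuurwpima.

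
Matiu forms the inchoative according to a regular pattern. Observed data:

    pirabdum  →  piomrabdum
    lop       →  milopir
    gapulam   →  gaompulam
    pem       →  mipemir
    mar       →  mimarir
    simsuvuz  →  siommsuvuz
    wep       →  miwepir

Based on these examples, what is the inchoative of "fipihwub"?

gapulam and pem both end in -m yet inflect differently (gaompulam, mipemir), so the final letter is not what conditions the rule; the number of vowels is.
"fipihwub" has 3 vowels. The stems with 3 vowels (gapulam → gaompulam, simsuvuz → siommsuvuz, pirabdum → piomrabdum) insert -om- after the first vowel.
The other pattern: stems with 1 vowel add mi- … -ir around the stem.
So fipihwub → fiompihwub.

fiompihwub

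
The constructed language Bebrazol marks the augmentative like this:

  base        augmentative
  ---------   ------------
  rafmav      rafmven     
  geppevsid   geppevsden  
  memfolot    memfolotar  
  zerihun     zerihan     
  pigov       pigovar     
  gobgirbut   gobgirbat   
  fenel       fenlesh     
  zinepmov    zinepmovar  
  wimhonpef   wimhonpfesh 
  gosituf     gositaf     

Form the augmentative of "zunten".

wimhonpef and gosituf both end in -f yet inflect differently (wimhonpfesh, gositaf), so the final letter is not what conditions the rule; the last vowel is.
"zunten" has last vowel 'e'. The stems whose last vowel is 'e' (wimhonpef → wimhonpfesh, fenel → fenlesh) delete the last vowel and add -esh.
The other patterns: stems whose last vowel is 'u' change the last vowel to 'a'; stems whose last vowel is 'o' add -ar; stems whose last vowel is 'a' or 'i' delete the last vowel and add -en.
So zunten → zuntnesh.

zuntnesh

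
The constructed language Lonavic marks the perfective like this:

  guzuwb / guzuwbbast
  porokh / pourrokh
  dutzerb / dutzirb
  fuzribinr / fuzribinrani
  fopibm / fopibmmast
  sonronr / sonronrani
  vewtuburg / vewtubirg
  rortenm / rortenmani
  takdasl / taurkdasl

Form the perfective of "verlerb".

verlirb

"verlerb" has second-to-last letter 'r'. The stems whose second-to-last letter is 'r' (vewtuburg → vewtubirg, dutzerb → dutzirb) change the last vowel to 'i'.
The other patterns: stems whose second-to-last letter is 'k' or 's' insert -ur- after the first vowel; stems whose second-to-last letter is 'n' add -ani; stems whose second-to-last letter is 'b' or 'w' double the final consonant and add -ast.
So verlerb → verlirb.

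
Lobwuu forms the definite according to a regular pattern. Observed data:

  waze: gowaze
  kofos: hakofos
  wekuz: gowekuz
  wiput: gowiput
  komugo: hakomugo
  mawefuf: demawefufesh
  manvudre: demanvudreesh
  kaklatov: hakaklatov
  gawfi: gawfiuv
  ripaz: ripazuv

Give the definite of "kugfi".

hakugfi

"kugfi" begins with k-. The stems beginning with k- (kaklatov → hakaklatov, komugo → hakomugo, kofos → hakofos) add the prefix ha-.
The other patterns: stems beginning with m- add de- … -esh around the stem; stems beginning with w- add the prefix go-; stems beginning with g- or r- add -uv.
So kugfi → hakugfi.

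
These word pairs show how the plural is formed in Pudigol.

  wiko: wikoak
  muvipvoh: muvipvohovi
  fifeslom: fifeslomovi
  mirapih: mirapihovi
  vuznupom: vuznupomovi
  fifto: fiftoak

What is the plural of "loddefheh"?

fifeslom and fifto both have last vowel 'o' yet inflect differently (fifeslomovi, fiftoak), so the last vowel is not what conditions the rule; the final letter is.
"loddefheh" ends in -h. The stems ending in -h (mirapih → mirapihovi, muvipvoh → muvipvohovi) add -ovi.
So loddefheh → loddefhehovi.

loddefhehovi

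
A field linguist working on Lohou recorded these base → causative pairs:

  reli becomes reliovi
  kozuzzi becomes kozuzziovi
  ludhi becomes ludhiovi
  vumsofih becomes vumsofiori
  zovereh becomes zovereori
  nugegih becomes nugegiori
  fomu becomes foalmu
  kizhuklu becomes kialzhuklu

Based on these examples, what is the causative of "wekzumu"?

wealkzumu

"wekzumu" ends in -u. The stems ending in -u (fomu → foalmu, kizhuklu → kialzhuklu) insert -al- after the first vowel.
The other patterns: stems ending in -i add -ovi; stems ending in -h drop the final letter and add -ori.
So wekzumu → wealkzumu.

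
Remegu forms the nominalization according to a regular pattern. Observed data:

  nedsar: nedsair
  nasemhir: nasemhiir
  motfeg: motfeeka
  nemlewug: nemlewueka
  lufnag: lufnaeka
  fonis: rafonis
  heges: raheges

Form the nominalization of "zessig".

nedsar and lufnag both have last vowel 'a' yet inflect differently (nedsair, lufnaeka), so the last vowel is not what conditions the rule; the final letter is.
"zessig" ends in -g. The stems ending in -g (motfeg → motfeeka, nemlewug → nemlewueka, lufnag → lufnaeka) drop the final letter and add -eka.
The other patterns: stems ending in -r drop the final letter and add -ir; stems ending in -s add the prefix ra-.
So zessig → zessieka.

zessieka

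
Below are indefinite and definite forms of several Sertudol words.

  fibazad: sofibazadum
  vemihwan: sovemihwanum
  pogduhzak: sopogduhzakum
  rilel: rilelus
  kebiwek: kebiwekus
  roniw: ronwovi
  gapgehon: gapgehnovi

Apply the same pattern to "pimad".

sopimadum

pogduhzak and kebiwek both end in -k yet inflect differently (sopogduhzakum, kebiwekus), so the final letter is not what conditions the rule; the last vowel is.
"pimad" has last vowel 'a'. The stems whose last vowel is 'a' (fibazad → sofibazadum, vemihwan → sovemihwanum, pogduhzak → sopogduhzakum) add so- … -um around the stem.
So pimad → sopimadum.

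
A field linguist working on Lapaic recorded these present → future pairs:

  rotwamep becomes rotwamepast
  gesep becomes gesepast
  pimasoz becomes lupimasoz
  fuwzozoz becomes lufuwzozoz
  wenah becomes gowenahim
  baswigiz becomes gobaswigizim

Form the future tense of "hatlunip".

pimasoz and baswigiz both end in -z yet inflect differently (lupimasoz, gobaswigizim), so the final letter is not what conditions the rule; the last vowel is.
"hatlunip" has last vowel 'i'. The one such stem in the data (baswigiz → gobaswigizim) adds go- … -im around the stem, so the same rule applies.
The other patterns: stems whose last vowel is 'e' add -ast; stems whose last vowel is 'o' add the prefix lu-.
So hatlunip → gohatlunipim.

gohatlunipim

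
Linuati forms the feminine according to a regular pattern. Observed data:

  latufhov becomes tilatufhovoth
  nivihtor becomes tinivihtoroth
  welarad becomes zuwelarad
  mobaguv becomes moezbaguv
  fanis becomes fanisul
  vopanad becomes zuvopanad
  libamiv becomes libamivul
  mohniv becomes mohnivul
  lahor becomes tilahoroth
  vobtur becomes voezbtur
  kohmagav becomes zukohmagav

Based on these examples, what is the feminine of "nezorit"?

libamiv and mobaguv both end in -v yet inflect differently (libamivul, moezbaguv), so the final letter is not what conditions the rule; the last vowel is.
"nezorit" has last vowel 'i'. The stems whose last vowel is 'i' (libamiv → libamivul, mohniv → mohnivul, fanis → fanisul) add -ul.
So nezorit → nezoritul.

nezoritul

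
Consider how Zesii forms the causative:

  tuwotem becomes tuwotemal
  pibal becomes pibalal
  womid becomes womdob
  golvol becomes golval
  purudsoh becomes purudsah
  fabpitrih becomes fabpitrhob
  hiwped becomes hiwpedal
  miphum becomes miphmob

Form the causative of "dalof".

dalaf

"dalof" has last vowel 'o'. The stems whose last vowel is 'o' (golvol → golval, purudsoh → purudsah) change the last vowel to 'a'.
The other patterns: stems whose last vowel is 'i' or 'u' delete the last vowel and add -ob; stems whose last vowel is 'a' or 'e' add -al.
So dalof → dalaf.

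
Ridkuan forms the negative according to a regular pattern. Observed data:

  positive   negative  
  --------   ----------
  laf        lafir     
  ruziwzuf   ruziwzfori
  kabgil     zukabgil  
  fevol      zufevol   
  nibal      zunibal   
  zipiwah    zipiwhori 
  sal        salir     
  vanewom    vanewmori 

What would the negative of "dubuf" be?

zudubuf

sal and nibal both end in -l yet inflect differently (salir, zunibal), so the final letter is not what conditions the rule; the number of vowels is.
"dubuf" has 2 vowels. The stems with 2 vowels (nibal → zunibal, fevol → zufevol, kabgil → zukabgil) add the prefix zu-.
The other patterns: stems with 1 vowel add -ir; stems with 3 vowels delete the last vowel and add -ori.
So dubuf → zudubuf.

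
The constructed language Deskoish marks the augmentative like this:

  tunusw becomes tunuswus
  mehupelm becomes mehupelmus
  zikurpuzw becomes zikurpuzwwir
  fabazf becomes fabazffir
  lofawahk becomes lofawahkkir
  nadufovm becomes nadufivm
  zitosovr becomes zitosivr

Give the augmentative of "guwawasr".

guwawasrus

nadufovm and mehupelm both end in -m yet inflect differently (nadufivm, mehupelmus), so the final letter is not what conditions the rule; the second-to-last letter is.
"guwawasr" has second-to-last letter 's'. The one such stem in the data (tunusw → tunuswus) adds -us, so the same rule applies.
The other patterns: stems whose second-to-last letter is 'v' change the last vowel to 'i'; stems whose second-to-last letter is 'h' or 'z' double the final consonant and add -ir.
So guwawasr → guwawasrus.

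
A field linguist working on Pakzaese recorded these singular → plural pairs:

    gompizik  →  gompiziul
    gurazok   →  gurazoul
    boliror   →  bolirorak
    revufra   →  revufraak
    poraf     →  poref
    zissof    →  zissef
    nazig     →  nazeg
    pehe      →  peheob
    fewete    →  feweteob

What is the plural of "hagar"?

"hagar" ends in -r. The one such stem in the data (boliror → bolirorak) adds -ak, so the same rule applies.
The other patterns: stems ending in -k drop the final letter and add -ul; stems ending in -f or -g change the last vowel to 'e'; stems ending in -e add -ob.
So hagar → hagarak.

hagarak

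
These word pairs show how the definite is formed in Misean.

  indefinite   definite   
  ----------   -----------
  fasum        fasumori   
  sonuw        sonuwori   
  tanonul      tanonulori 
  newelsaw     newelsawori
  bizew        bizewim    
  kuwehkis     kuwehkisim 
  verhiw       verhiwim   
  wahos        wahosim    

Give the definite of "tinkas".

sonuw and bizew both end in -w yet inflect differently (sonuwori, bizewim), so the final letter is not what conditions the rule; the last vowel is.
"tinkas" has last vowel 'a'. The one such stem in the data (newelsaw → newelsawori) adds -ori, so the same rule applies.
The other pattern: stems whose last vowel is 'e', 'i' or 'o' add -im.
So tinkas → tinkasori.

tinkasori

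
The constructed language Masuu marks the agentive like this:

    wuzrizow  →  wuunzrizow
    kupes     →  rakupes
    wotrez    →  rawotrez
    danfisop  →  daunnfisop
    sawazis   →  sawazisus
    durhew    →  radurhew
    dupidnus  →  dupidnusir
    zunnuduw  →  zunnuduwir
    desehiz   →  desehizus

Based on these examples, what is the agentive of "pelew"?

rapelew

durhew and wuzrizow both end in -w yet inflect differently (radurhew, wuunzrizow), so the final letter is not what conditions the rule; the last vowel is.
"pelew" has last vowel 'e'. The stems whose last vowel is 'e' (kupes → rakupes, durhew → radurhew, wotrez → rawotrez) add the prefix ra-.
So pelew → rapelew.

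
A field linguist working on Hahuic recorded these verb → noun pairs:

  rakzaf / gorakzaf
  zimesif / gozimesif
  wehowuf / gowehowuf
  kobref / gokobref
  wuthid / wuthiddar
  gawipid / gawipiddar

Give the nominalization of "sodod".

sododdar

zimesif and wuthid both have last vowel 'i' yet inflect differently (gozimesif, wuthiddar), so the last vowel is not what conditions the rule; the final letter is.
"sodod" ends in -d. The stems ending in -d (wuthid → wuthiddar, gawipid → gawipiddar) double the final consonant and add -ar.
So sodod → sododdar.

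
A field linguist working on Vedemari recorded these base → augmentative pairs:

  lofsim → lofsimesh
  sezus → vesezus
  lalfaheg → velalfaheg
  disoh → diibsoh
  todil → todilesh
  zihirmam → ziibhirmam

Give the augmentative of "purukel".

lofsim and zihirmam both end in -m yet inflect differently (lofsimesh, ziibhirmam), so the final letter is not what conditions the rule; the last vowel is.
"purukel" has last vowel 'e'. The one such stem in the data (lalfaheg → velalfaheg) adds the prefix ve-, so the same rule applies.
So purukel → vepurukel.

vepurukel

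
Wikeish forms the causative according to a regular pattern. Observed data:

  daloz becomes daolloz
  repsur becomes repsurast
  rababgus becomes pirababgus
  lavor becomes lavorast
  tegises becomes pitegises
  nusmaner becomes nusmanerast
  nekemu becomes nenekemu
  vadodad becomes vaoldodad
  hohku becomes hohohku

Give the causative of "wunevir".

wunevirast

"wunevir" ends in -r. The stems ending in -r (lavor → lavorast, nusmaner → nusmanerast, repsur → repsurast) add -ast.
The other patterns: stems ending in -s add the prefix pi-; stems ending in -u repeat the first consonant+vowel as a prefix; stems ending in -d or -z insert -ol- after the first vowel.
So wunevir → wunevirast.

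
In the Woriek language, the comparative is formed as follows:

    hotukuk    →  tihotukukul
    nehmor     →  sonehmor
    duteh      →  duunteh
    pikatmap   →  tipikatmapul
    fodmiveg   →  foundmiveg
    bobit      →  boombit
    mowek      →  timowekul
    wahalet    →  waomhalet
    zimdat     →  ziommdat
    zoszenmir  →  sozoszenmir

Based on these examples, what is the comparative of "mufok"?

"mufok" ends in -k. The stems ending in -k (mowek → timowekul, hotukuk → tihotukukul) add ti- … -ul around the stem.
The other patterns: stems ending in -r add the prefix so-; stems ending in -t insert -om- after the first vowel; stems ending in -g or -h insert -un- after the first vowel.
So mufok → timufokul.

timufokul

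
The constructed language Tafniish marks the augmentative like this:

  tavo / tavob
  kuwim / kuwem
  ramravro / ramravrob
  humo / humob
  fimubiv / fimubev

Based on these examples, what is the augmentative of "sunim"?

sunem

ramravro and fimubiv both have 3 vowels yet inflect differently (ramravrob, fimubev), so the number of vowels is not what conditions the rule; the final letter is.
"sunim" ends in -m. The one such stem in the data (kuwim → kuwem) changes the last vowel to 'e' (as does fimubiv), so the same rule applies.
The other pattern: stems ending in -o drop the final letter and add -ob.
So sunim → sunem.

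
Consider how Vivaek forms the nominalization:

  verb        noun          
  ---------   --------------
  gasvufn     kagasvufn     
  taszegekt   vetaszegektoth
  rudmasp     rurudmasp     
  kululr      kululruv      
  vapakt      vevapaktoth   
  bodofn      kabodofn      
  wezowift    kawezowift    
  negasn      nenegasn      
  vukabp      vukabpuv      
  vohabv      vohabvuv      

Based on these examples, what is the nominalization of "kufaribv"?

kufaribvuv

bodofn and negasn both end in -n yet inflect differently (kabodofn, nenegasn), so the final letter is not what conditions the rule; the second-to-last letter is.
"kufaribv" has second-to-last letter 'b'. The stems whose second-to-last letter is 'b' (vohabv → vohabvuv, vukabp → vukabpuv) add -uv.
The other patterns: stems whose second-to-last letter is 'f' add the prefix ka-; stems whose second-to-last letter is 's' repeat the first consonant+vowel as a prefix; stems whose second-to-last letter is 'k' add ve- … -oth around the stem.
So kufaribv → kufaribvuv.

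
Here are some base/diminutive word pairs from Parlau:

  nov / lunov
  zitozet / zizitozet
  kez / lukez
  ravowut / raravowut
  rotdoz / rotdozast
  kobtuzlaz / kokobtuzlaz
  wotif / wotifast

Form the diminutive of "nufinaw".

nunufinaw

kez and rotdoz both end in -z yet inflect differently (lukez, rotdozast), so the final letter is not what conditions the rule; the number of vowels is.
"nufinaw" has 3 vowels. The stems with 3 vowels (ravowut → raravowut, zitozet → zizitozet, kobtuzlaz → kokobtuzlaz) repeat the first consonant+vowel as a prefix.
So nufinaw → nunufinaw.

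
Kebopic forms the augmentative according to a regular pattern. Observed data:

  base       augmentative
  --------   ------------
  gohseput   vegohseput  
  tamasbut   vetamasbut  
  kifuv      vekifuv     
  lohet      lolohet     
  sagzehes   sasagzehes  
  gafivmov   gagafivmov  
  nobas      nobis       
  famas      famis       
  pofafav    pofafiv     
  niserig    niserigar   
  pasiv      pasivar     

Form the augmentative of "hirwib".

"hirwib" has last vowel 'i'. The stems whose last vowel is 'i' (niserig → niserigar, pasiv → pasivar) add -ar.
So hirwib → hirwibar.

hirwibar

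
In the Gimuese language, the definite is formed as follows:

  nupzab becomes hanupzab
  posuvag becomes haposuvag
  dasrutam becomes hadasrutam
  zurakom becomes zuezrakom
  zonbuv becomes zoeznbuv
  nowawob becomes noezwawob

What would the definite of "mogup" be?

"mogup" has last vowel 'u'. The one such stem in the data (zonbuv → zoeznbuv) inserts -ez- after the first vowel (as do zurakom, nowawob), so the same rule applies.
So mogup → moezgup.

moezgup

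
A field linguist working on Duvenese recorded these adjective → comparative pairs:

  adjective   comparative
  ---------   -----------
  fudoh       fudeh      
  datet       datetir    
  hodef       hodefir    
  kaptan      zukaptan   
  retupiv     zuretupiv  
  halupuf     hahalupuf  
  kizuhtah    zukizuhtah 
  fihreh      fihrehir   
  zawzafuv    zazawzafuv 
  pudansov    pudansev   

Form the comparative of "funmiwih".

zufunmiwih

"funmiwih" has last vowel 'i'. The one such stem in the data (retupiv → zuretupiv) adds the prefix zu-, so the same rule applies.
The other patterns: stems whose last vowel is 'o' change the last vowel to 'e'; stems whose last vowel is 'u' repeat the first consonant+vowel as a prefix; stems whose last vowel is 'e' add -ir.
So funmiwih → zufunmiwih.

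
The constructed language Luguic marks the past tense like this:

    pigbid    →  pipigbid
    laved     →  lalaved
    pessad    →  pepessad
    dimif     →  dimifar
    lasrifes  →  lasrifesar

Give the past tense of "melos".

melosar

pigbid and dimif both have last vowel 'i' yet inflect differently (pipigbid, dimifar), so the last vowel is not what conditions the rule; the final letter is.
"melos" ends in -s. The one such stem in the data (lasrifes → lasrifesar) adds -ar, so the same rule applies.
So melos → melosar.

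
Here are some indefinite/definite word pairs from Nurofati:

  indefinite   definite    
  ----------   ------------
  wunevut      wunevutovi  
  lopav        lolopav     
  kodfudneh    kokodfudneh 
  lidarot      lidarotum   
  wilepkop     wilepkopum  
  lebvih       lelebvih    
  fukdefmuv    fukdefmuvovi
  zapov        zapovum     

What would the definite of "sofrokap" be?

sosofrokap

"sofrokap" has last vowel 'a'. The one such stem in the data (lopav → lolopav) repeats the first consonant+vowel as a prefix (as do kodfudneh, lebvih), so the same rule applies.
So sofrokap → sosofrokap.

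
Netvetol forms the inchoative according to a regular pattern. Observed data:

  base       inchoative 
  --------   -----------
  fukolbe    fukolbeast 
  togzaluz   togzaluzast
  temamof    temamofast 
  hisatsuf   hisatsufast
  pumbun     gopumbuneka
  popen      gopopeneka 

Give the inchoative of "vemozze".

"vemozze" ends in -e. The one such stem in the data (fukolbe → fukolbeast) adds -ast, so the same rule applies.
So vemozze → vemozzeast.

vemozzeast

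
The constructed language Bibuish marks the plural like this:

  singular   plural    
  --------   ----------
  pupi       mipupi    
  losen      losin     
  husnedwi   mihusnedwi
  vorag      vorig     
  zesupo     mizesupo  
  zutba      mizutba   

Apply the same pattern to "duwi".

vorag and zutba both have last vowel 'a' yet inflect differently (vorig, mizutba), so the last vowel is not what conditions the rule; whether the stem ends in a vowel or a consonant is.
"duwi" ends in a vowel. The stems ending in a vowel (husnedwi → mihusnedwi, zesupo → mizesupo, zutba → mizutba) add the prefix mi-.
The other pattern: stems ending in a consonant change the last vowel to 'i'.
So duwi → miduwi.

miduwi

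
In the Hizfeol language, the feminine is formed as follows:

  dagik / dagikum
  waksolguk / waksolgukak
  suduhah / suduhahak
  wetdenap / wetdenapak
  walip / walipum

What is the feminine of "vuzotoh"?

vuzotohak

"vuzotoh" has 3 vowels. The stems with 3 vowels (wetdenap → wetdenapak, suduhah → suduhahak, waksolguk → waksolgukak) add -ak.
The other pattern: stems with 2 vowels add -um.
So vuzotoh → vuzotohak.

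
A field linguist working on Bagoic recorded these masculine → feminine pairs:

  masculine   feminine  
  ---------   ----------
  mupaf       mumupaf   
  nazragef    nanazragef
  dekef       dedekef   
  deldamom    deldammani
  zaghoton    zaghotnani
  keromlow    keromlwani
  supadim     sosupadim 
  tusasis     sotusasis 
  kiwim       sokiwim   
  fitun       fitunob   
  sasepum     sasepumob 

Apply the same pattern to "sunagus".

sunagusob

deldamom and supadim both end in -m yet inflect differently (deldammani, sosupadim), so the final letter is not what conditions the rule; the last vowel is.
"sunagus" has last vowel 'u'. The stems whose last vowel is 'u' (fitun → fitunob, sasepum → sasepumob) add -ob.
So sunagus → sunagusob.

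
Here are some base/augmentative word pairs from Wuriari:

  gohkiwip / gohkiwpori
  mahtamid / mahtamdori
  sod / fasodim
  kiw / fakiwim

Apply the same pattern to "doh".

fadohim

mahtamid and sod both end in -d yet inflect differently (mahtamdori, fasodim), so the final letter is not what conditions the rule; the number of vowels is.
"doh" has 1 vowel. The stems with 1 vowel (sod → fasodim, kiw → fakiwim) add fa- … -im around the stem.
So doh → fadohim.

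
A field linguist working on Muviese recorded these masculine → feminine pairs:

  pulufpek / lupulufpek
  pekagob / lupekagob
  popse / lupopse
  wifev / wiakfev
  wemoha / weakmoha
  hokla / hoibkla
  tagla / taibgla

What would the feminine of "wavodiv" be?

wemoha and hokla both end in -a yet inflect differently (weakmoha, hoibkla), so the final letter is not what conditions the rule; the first letter is.
"wavodiv" begins with w-. The stems beginning with w- (wifev → wiakfev, wemoha → weakmoha) insert -ak- after the first vowel.
The other patterns: stems beginning with p- add the prefix lu-; stems beginning with h- or t- insert -ib- after the first vowel.
So wavodiv → waakvodiv.

waakvodiv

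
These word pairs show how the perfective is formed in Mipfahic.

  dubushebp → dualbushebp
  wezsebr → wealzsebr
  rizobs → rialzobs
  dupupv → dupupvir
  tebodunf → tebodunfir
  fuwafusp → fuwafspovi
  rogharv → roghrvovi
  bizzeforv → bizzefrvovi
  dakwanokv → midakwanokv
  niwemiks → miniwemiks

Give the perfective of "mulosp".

dubushebp and fuwafusp both end in -p yet inflect differently (dualbushebp, fuwafspovi), so the final letter is not what conditions the rule; the second-to-last letter is.
"mulosp" has second-to-last letter 's'. The one such stem in the data (fuwafusp → fuwafspovi) deletes the last vowel and adds -ovi (as do rogharv, bizzeforv), so the same rule applies.
So mulosp → mulspovi.

mulspovi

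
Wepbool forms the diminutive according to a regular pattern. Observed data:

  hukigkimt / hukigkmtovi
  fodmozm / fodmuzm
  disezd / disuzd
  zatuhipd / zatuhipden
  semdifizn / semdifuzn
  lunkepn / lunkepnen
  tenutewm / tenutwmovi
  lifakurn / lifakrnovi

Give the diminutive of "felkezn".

felkuzn

zatuhipd and disezd both end in -d yet inflect differently (zatuhipden, disuzd), so the final letter is not what conditions the rule; the second-to-last letter is.
"felkezn" has second-to-last letter 'z'. The stems whose second-to-last letter is 'z' (fodmozm → fodmuzm, disezd → disuzd, semdifizn → semdifuzn) change the last vowel to 'u'.
The other patterns: stems whose second-to-last letter is 'p' add -en; stems whose second-to-last letter is 'm', 'r' or 'w' delete the last vowel and add -ovi.
So felkezn → felkuzn.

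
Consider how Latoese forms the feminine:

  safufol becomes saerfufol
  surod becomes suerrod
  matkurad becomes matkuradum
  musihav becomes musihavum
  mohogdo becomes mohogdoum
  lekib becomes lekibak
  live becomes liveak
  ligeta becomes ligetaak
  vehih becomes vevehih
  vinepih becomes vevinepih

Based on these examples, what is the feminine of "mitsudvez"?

"mitsudvez" begins with m-. The stems beginning with m- (matkurad → matkuradum, musihav → musihavum, mohogdo → mohogdoum) add -um.
So mitsudvez → mitsudvezum.

mitsudvezum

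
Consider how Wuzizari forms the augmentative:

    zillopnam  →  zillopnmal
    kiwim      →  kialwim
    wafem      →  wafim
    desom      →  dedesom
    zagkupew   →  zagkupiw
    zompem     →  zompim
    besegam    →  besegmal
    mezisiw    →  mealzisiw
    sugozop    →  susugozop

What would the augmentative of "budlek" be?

desom and wafem both end in -m yet inflect differently (dedesom, wafim), so the final letter is not what conditions the rule; the last vowel is.
"budlek" has last vowel 'e'. The stems whose last vowel is 'e' (wafem → wafim, zagkupew → zagkupiw, zompem → zompim) change the last vowel to 'i'.
So budlek → budlik.

budlik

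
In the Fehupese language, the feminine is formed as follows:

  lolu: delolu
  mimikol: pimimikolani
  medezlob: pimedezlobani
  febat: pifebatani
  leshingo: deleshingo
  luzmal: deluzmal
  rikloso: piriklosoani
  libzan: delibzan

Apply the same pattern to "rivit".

pirivitani

leshingo and rikloso both end in -o yet inflect differently (deleshingo, piriklosoani), so the final letter is not what conditions the rule; the first letter is.
"rivit" begins with r-. The one such stem in the data (rikloso → piriklosoani) adds pi- … -ani around the stem, so the same rule applies.
The other pattern: stems beginning with l- add the prefix de-.
So rivit → pirivitani.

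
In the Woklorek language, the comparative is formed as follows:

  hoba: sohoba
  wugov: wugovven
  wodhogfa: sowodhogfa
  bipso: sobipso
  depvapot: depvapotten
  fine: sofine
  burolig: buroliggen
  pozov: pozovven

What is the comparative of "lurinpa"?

solurinpa

bipso and pozov both have last vowel 'o' yet inflect differently (sobipso, pozovven), so the last vowel is not what conditions the rule; whether the stem ends in a vowel or a consonant is.
"lurinpa" ends in a vowel. The stems ending in a vowel (bipso → sobipso, hoba → sohoba, fine → sofine) add the prefix so-.
So lurinpa → solurinpa.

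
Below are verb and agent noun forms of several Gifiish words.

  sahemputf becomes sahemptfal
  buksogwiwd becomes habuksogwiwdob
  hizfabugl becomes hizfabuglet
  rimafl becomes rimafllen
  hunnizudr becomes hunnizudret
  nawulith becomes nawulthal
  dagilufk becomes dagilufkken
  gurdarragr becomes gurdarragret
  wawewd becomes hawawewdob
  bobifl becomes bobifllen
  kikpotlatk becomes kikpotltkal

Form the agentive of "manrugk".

manrugket

"manrugk" has second-to-last letter 'g'. The stems whose second-to-last letter is 'g' (hizfabugl → hizfabuglet, gurdarragr → gurdarragret) add -et.
The other patterns: stems whose second-to-last letter is 'w' add ha- … -ob around the stem; stems whose second-to-last letter is 'f' double the final consonant and add -en; stems whose second-to-last letter is 't' delete the last vowel and add -al.
So manrugk → manrugket.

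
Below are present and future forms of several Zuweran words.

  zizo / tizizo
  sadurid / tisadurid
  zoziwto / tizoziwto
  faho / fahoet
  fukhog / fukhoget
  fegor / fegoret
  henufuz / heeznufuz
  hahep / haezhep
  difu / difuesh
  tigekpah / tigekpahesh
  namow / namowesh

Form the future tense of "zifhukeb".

tizifhukeb

zizo and faho both end in -o yet inflect differently (tizizo, fahoet), so the final letter is not what conditions the rule; the first letter is.
"zifhukeb" begins with z-. The stems beginning with z- (zizo → tizizo, zoziwto → tizoziwto) add the prefix ti-.
So zifhukeb → tizifhukeb.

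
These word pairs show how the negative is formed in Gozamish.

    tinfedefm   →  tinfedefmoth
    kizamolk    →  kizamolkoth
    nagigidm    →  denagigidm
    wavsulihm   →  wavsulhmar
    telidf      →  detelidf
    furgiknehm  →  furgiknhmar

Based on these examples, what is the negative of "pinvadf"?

depinvadf

"pinvadf" has second-to-last letter 'd'. The stems whose second-to-last letter is 'd' (nagigidm → denagigidm, telidf → detelidf) add the prefix de-.
So pinvadf → depinvadf.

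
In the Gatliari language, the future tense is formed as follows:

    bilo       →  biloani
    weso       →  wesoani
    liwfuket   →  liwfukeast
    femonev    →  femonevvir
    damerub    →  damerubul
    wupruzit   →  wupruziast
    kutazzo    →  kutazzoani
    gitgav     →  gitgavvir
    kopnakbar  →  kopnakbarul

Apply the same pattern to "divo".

"divo" ends in -o. The stems ending in -o (kutazzo → kutazzoani, bilo → biloani, weso → wesoani) add -ani.
So divo → divoani.

divoani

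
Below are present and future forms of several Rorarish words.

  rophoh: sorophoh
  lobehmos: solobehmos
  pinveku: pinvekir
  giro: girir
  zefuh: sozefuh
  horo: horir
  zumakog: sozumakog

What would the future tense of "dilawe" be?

dilawir

"dilawe" ends in a vowel. The stems ending in a vowel (giro → girir, pinveku → pinvekir, horo → horir) drop the final letter and add -ir.
The other pattern: stems ending in a consonant add the prefix so-.
So dilawe → dilawir.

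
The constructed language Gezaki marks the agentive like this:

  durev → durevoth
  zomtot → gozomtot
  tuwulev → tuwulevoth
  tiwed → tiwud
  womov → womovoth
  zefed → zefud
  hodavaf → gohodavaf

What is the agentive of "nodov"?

nodovoth

durev and tiwed both have last vowel 'e' yet inflect differently (durevoth, tiwud), so the last vowel is not what conditions the rule; the final letter is.
"nodov" ends in -v. The stems ending in -v (womov → womovoth, durev → durevoth, tuwulev → tuwulevoth) add -oth.
So nodov → nodovoth.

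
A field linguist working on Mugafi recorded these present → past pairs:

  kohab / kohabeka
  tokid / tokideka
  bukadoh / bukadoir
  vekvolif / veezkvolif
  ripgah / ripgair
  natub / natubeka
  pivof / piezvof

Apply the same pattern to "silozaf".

bukadoh and pivof both have last vowel 'o' yet inflect differently (bukadoir, piezvof), so the last vowel is not what conditions the rule; the final letter is.
"silozaf" ends in -f. The stems ending in -f (vekvolif → veezkvolif, pivof → piezvof) insert -ez- after the first vowel.
So silozaf → siezlozaf.

siezlozaf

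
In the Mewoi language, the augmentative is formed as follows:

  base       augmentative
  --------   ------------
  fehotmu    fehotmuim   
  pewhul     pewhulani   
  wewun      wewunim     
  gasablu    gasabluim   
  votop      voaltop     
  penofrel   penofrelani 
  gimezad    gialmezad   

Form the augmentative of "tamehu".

tamehuim

pewhul and gasablu both have last vowel 'u' yet inflect differently (pewhulani, gasabluim), so the last vowel is not what conditions the rule; the final letter is.
"tamehu" ends in -u. The stems ending in -u (gasablu → gasabluim, fehotmu → fehotmuim) add -im.
The other patterns: stems ending in -l add -ani; stems ending in -d or -p insert -al- after the first vowel.
So tamehu → tamehuim.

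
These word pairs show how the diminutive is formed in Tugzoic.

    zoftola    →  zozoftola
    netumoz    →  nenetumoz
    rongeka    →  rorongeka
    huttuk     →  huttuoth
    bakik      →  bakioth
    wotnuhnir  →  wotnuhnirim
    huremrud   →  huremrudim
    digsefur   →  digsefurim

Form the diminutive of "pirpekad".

bakik and wotnuhnir both have last vowel 'i' yet inflect differently (bakioth, wotnuhnirim), so the last vowel is not what conditions the rule; the final letter is.
"pirpekad" ends in -d. The one such stem in the data (huremrud → huremrudim) adds -im, so the same rule applies.
So pirpekad → pirpekadim.

pirpekadim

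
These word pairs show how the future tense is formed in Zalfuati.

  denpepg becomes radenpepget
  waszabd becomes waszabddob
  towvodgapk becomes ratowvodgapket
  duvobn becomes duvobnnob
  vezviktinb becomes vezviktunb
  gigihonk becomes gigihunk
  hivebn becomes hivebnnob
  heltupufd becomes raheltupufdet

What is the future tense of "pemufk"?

rapemufket

waszabd and heltupufd both end in -d yet inflect differently (waszabddob, raheltupufdet), so the final letter is not what conditions the rule; the second-to-last letter is.
"pemufk" has second-to-last letter 'f'. The one such stem in the data (heltupufd → raheltupufdet) adds ra- … -et around the stem, so the same rule applies.
The other patterns: stems whose second-to-last letter is 'b' double the final consonant and add -ob; stems whose second-to-last letter is 'n' change the last vowel to 'u'.
So pemufk → rapemufket.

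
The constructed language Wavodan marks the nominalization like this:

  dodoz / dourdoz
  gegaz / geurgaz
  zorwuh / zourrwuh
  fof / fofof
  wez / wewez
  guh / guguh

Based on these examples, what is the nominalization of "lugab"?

luurgab

"lugab" has 2 vowels. The stems with 2 vowels (dodoz → dourdoz, gegaz → geurgaz, zorwuh → zourrwuh) insert -ur- after the first vowel.
The other pattern: stems with 1 vowel repeat the first consonant+vowel as a prefix.
So lugab → luurgab.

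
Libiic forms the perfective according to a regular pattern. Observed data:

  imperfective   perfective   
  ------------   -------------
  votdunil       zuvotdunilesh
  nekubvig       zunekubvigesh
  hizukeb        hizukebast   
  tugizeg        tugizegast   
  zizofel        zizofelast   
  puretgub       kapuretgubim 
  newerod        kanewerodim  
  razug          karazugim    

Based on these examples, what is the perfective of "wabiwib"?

nekubvig and tugizeg both end in -g yet inflect differently (zunekubvigesh, tugizegast), so the final letter is not what conditions the rule; the last vowel is.
"wabiwib" has last vowel 'i'. The stems whose last vowel is 'i' (votdunil → zuvotdunilesh, nekubvig → zunekubvigesh) add zu- … -esh around the stem.
The other patterns: stems whose last vowel is 'e' add -ast; stems whose last vowel is 'o' or 'u' add ka- … -im around the stem.
So wabiwib → zuwabiwibesh.

zuwabiwibesh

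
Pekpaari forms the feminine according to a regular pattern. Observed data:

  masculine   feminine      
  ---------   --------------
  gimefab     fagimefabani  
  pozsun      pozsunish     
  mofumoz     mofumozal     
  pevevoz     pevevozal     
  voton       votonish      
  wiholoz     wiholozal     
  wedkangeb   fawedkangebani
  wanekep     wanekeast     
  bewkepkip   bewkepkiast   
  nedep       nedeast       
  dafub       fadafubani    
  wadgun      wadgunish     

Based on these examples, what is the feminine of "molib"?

wiholoz and voton both have last vowel 'o' yet inflect differently (wiholozal, votonish), so the last vowel is not what conditions the rule; the final letter is.
"molib" ends in -b. The stems ending in -b (dafub → fadafubani, wedkangeb → fawedkangebani, gimefab → fagimefabani) add fa- … -ani around the stem.
The other patterns: stems ending in -z add -al; stems ending in -p drop the final letter and add -ast; stems ending in -n add -ish.
So molib → famolibani.

famolibani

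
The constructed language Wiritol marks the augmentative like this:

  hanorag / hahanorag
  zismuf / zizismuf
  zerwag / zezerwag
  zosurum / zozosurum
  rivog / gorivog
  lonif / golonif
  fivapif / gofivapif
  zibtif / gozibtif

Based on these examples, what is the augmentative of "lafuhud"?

lalafuhud

zismuf and lonif both end in -f yet inflect differently (zizismuf, golonif), so the final letter is not what conditions the rule; the last vowel is.
"lafuhud" has last vowel 'u'. The stems whose last vowel is 'u' (zosurum → zozosurum, zismuf → zizismuf) repeat the first consonant+vowel as a prefix.
So lafuhud → lalafuhud.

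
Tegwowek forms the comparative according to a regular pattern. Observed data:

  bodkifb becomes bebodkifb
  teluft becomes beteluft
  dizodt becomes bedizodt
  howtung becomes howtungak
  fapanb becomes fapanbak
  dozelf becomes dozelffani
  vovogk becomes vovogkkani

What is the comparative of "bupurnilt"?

bodkifb and fapanb both end in -b yet inflect differently (bebodkifb, fapanbak), so the final letter is not what conditions the rule; the second-to-last letter is.
"bupurnilt" has second-to-last letter 'l'. The one such stem in the data (dozelf → dozelffani) doubles the final consonant and adds -ani (as does vovogk), so the same rule applies.
So bupurnilt → bupurnilttani.

bupurnilttani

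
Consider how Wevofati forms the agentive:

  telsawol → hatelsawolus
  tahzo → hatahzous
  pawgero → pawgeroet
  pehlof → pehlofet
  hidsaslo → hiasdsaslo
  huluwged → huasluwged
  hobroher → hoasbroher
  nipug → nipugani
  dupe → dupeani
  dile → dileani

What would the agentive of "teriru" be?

hateriruus

tahzo and pawgero both end in -o yet inflect differently (hatahzous, pawgeroet), so the final letter is not what conditions the rule; the first letter is.
"teriru" begins with t-. The stems beginning with t- (telsawol → hatelsawolus, tahzo → hatahzous) add ha- … -us around the stem.
The other patterns: stems beginning with p- add -et; stems beginning with h- insert -as- after the first vowel; stems beginning with d- or n- add -ani.
So teriru → hateriruus.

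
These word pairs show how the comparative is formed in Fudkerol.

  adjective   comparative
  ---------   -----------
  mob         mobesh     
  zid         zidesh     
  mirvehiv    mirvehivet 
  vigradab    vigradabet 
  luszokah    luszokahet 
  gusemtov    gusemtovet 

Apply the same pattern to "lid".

lidesh

mob and vigradab both end in -b yet inflect differently (mobesh, vigradabet), so the final letter is not what conditions the rule; the number of vowels is.
"lid" has 1 vowel. The stems with 1 vowel (mob → mobesh, zid → zidesh) add -esh.
The other pattern: stems with 3 vowels add -et.
So lid → lidesh.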